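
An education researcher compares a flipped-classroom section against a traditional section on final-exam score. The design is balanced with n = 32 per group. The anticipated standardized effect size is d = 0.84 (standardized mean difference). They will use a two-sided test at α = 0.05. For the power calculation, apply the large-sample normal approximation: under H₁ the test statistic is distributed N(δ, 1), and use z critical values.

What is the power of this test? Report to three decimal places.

Noncentrality parameter: δ = d·√(n/2) = 0.84 × √(32/2) = 3.3600
Critical value for a two-sided test at α = 0.05: z_{α/2} = 1.960.
Power = Φ(δ − 1.960) + Φ(−δ − 1.960) = Φ(1.400) + Φ(-5.320) = 0.9192 + 0.0000 = 0.9192.

Power ≈ 0.919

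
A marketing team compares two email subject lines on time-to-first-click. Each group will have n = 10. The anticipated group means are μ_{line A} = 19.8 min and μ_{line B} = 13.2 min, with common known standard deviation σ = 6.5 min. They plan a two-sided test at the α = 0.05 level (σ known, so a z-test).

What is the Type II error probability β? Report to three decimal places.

Standardized effect: d = |μ_{line A} − μ_{line B}| / σ = |19.8 − 13.2| / 6.5 = 1.0154
Noncentrality parameter: δ = d·√(n/2) = 1.0154 × √(10/2) = 2.2705
Two-sided α = 0.05 → critical value z_{0.025} = 1.960.
Power = Φ(δ − 1.960) + Φ(−δ − 1.960) = Φ(0.311) + Φ(-4.230) = 0.6219 + 0.0000 = 0.6219.
Type II error: β = 1 − power = 1 − 0.6219 = 0.3781.

β ≈ 0.378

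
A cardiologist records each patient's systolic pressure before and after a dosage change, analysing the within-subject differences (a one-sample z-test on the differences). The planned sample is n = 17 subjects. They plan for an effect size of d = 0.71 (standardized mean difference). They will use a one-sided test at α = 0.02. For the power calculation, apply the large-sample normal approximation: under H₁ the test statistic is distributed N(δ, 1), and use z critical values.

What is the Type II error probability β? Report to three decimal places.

Noncentrality parameter: δ = d·√n = 0.71 × √17 = 2.9274
One-sided α = 0.02 → critical value z_{0.02} = 2.054.
Power = Φ(δ − 2.054) = Φ(0.874) = 0.8088.
Type II error: β = 1 − power = 1 − 0.8088 = 0.1912.

β ≈ 0.191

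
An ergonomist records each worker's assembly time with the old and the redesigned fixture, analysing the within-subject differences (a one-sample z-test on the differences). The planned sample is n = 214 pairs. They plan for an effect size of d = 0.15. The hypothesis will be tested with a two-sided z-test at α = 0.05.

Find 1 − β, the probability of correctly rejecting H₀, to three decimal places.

Power ≈ 0.593

Noncentrality parameter: δ = d·√n = 0.15 × √214 = 2.1943
Critical value for a two-sided test at α = 0.05: z_{α/2} = 1.960.
Power = Φ(δ − 1.960) + Φ(−δ − 1.960) = Φ(0.234) + Φ(-4.154) = 0.5926 + 0.0000 = 0.5927.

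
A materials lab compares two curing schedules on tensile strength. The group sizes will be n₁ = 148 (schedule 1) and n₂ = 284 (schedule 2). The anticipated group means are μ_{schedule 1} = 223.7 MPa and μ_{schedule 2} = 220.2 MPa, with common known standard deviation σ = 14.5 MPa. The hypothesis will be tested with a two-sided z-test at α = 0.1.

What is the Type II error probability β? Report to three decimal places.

β ≈ 0.231

Standardized effect: d = |μ_{schedule 1} − μ_{schedule 2}| / σ = |223.7 − 220.2| / 14.5 = 0.2414
Noncentrality parameter: δ = d / √(1/n₁ + 1/n₂) = 0.2414 / √(1/148 + 1/284) = 2.3809
Critical value for a two-sided test at α = 0.1: z_{α/2} = 1.645.
Power = Φ(δ − 1.645) + Φ(−δ − 1.645) = Φ(0.736) + Φ(-4.026) = 0.7692 + 0.0000 = 0.7692.
Type II error: β = 1 − power = 1 − 0.7692 = 0.2308.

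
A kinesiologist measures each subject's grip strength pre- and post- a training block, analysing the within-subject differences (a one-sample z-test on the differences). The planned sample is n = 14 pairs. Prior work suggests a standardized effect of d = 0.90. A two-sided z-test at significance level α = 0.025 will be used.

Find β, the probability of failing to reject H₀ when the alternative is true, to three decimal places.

β ≈ 0.130

Noncentrality parameter: δ = d·√n = 0.90 × √14 = 3.3675
Two-sided α = 0.025 → critical value z_{0.0125} = 2.241.
Power = Φ(δ − 2.241) + Φ(−δ − 2.241) = Φ(1.126) + Φ(-5.609) = 0.8699 + 0.0000 = 0.8699.
Type II error: β = 1 − power = 1 − 0.8699 = 0.1301.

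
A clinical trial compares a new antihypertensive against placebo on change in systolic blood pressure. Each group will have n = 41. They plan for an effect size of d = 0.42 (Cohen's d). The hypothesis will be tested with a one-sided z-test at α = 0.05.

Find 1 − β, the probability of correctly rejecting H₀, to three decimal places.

Power ≈ 0.601

Noncentrality parameter: δ = d·√(n/2) = 0.42 × √(41/2) = 1.9016
Critical value for a one-sided test at α = 0.05: z_α = 1.645.
Power = P(Z > 1.645 − δ) = Φ(0.257) = 0.6013.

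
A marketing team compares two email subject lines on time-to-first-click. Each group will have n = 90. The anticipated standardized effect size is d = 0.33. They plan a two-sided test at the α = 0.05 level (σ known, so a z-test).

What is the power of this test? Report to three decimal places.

Power ≈ 0.600

Noncentrality parameter: λ = d·√(n/2) = 0.33 × √(90/2) = 2.2137
Critical value for a two-sided test at α = 0.05: z_{α/2} = 1.960.
Power = Φ(λ − 1.960) + Φ(−λ − 1.960) = Φ(0.254) + Φ(-4.174) = 0.6002 + 0.0000 = 0.6002.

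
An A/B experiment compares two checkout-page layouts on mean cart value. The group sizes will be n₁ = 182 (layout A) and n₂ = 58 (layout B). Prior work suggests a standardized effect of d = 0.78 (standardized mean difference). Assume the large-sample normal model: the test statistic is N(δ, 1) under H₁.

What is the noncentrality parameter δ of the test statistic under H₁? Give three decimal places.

δ = d / √(1/n₁ + 1/n₂) = 0.78 / √(1/182 + 1/58) = 5.1730

δ ≈ 5.173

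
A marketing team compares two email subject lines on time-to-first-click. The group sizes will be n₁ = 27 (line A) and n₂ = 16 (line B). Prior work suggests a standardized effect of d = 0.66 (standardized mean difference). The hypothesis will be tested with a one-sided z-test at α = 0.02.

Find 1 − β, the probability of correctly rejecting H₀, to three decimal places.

Noncentrality parameter: δ = d / √(1/n₁ + 1/n₂) = 0.66 / √(1/27 + 1/16) = 2.0920
Critical value for a one-sided test at α = 0.02: z_α = 2.054.
Power = P(Z > 2.054 − δ) = Φ(0.038) = 0.5152.

Power ≈ 0.515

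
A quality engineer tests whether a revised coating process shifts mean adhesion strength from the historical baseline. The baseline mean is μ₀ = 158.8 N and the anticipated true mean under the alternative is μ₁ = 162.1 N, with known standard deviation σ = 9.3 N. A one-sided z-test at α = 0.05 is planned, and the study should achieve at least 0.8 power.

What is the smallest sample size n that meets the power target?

n = 50

Standardized effect: d = |μ₁ − μ₀| / σ = |162.1 − 158.8| / 9.3 = 0.3548
For power 0.8 need Φ(δ − z_{0.05}) = 0.8, so δ = z_{0.05} + z_{0.20} = 1.645 + 0.842 = 2.486.
δ = d·√n ⇒ n = (δ/d)² = (2.486 / 0.3548)² = 49.10.
Round up to the next whole unit.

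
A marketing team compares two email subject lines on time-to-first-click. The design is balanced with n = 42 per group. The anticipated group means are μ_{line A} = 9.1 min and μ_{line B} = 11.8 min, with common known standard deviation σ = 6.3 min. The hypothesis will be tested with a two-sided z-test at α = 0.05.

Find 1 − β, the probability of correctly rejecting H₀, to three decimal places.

Power ≈ 0.502

Standardized effect: d = |μ_{line A} − μ_{line B}| / σ = |9.1 − 11.8| / 6.3 = 0.4286
Noncentrality parameter: δ = d·√(n/2) = 0.4286 × √(42/2) = 1.9640
Critical value for a two-sided test at α = 0.05: z_{α/2} = 1.960.
Power = Φ(δ − 1.960) + Φ(−δ − 1.960) = Φ(0.004) + Φ(-3.924) = 0.5016 + 0.0000 = 0.5016.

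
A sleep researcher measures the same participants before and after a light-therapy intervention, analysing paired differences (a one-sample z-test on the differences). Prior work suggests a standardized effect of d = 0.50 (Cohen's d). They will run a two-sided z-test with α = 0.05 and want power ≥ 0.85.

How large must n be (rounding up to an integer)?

n = 36

Set Φ(δ − 1.960) = 0.85; then δ − 1.960 = Φ⁻¹(0.85) = 1.036, giving δ = 2.996.
(The Φ(−δ − z_{α/2}) term is vanishingly small for δ > 0 and is dropped in the standard sample-size formula.)
δ = d·√n ⇒ n = (δ/d)² = (2.996 / 0.50)² = 35.91.
Rounding up, n = 36.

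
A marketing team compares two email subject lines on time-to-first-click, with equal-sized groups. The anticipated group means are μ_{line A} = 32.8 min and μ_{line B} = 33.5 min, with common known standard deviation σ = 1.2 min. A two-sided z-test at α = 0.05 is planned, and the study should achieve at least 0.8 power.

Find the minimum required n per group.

n = 47 per group

Standardized effect: d = |μ_{line A} − μ_{line B}| / σ = |32.8 − 33.5| / 1.2 = 0.5833
Set Φ(δ − 1.960) = 0.8; then δ − 1.960 = Φ⁻¹(0.8) = 0.842, giving δ = 2.802.
(For δ > 0 the lower-tail rejection region contributes negligibly to power, so the one-term inversion is standard.)
δ = d·√(n/2) ⇒ n = 2(δ/d)² = 2 × (2.802 / 0.5833)² = 46.13.
Rounding up, n = 47 per group.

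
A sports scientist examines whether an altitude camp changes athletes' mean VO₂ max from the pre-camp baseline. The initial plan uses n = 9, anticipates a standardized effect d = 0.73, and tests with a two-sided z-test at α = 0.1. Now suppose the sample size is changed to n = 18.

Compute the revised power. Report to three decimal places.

With n = 18: δ = d·√n = 0.73 × √18 = 3.0971. Critical value z_{0.05} = 1.645.
Revised power = Φ(δ − 1.645) + Φ(−δ − 1.645) = Φ(1.452) + Φ(-4.742) = 0.9268 + 0.0000 = 0.9268.

Power ≈ 0.927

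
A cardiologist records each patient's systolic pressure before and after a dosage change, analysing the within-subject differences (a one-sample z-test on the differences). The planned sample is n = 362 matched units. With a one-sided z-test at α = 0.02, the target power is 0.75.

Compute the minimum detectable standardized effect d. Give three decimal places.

Required noncentrality: δ = z_{0.02} + z_{0.25} = 2.054 + 0.674 = 2.728.
δ = d·√n ⇒ d = δ/√n = 2.728/√362 = 0.1434.

d ≈ 0.143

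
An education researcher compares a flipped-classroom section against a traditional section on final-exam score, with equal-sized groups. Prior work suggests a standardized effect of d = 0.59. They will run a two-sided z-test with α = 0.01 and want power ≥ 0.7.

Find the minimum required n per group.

n = 56 per group

For power 0.7 need Φ(δ − z_{0.005}) = 0.7, so δ = z_{0.005} + z_{0.30} = 2.576 + 0.524 = 3.100.
(Ignoring the negligible lower-tail rejection probability gives the usual closed-form inversion.)
δ = d·√(n/2) ⇒ n = 2(δ/d)² = 2 × (3.100 / 0.59)² = 55.22.
Rounding up, n = 56 per group.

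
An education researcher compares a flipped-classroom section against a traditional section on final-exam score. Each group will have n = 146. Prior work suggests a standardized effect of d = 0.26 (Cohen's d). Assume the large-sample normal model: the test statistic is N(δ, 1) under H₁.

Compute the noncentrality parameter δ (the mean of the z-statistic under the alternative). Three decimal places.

δ ≈ 2.221

The noncentrality parameter scales effect size by the design's sample-size factor: δ = d·√(n/2) = 0.26 × √(146/2) = 2.2214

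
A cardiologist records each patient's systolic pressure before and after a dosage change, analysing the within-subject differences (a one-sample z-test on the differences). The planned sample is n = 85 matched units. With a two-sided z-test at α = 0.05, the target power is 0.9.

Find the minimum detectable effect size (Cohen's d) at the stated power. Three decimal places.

d ≈ 0.352

Need Φ(δ − 1.960) = 0.9, so δ = 1.960 + 1.282 = 3.242.
(The second rejection-region term Φ(−δ − z_{α/2}) is negligible and dropped.)
δ = d·√n ⇒ d = δ/√n = 3.242/√85 = 0.3516.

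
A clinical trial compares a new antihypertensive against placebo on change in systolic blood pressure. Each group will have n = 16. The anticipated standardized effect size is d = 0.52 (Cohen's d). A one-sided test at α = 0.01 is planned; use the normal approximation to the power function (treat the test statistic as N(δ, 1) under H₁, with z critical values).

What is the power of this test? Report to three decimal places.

Noncentrality parameter: δ = d·√(n/2) = 0.52 × √(16/2) = 1.4708
Critical value for a one-sided test at α = 0.01: z_α = 2.326.
Power = Φ(δ − 2.326) = Φ(-0.856) = 0.1961.

Power ≈ 0.196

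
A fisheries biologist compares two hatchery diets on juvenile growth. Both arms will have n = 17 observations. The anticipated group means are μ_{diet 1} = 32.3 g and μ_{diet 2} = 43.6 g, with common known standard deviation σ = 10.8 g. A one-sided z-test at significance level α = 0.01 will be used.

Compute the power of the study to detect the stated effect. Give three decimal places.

Standardized effect: d = |μ_{diet 1} − μ_{diet 2}| / σ = |32.3 − 43.6| / 10.8 = 1.0463
Noncentrality parameter: δ = d·√(n/2) = 1.0463 × √(17/2) = 3.0505
One-sided α = 0.01 → critical value z_{0.01} = 2.326.
Power = Φ(δ − 2.326) = Φ(0.724) = 0.7655.

Power ≈ 0.765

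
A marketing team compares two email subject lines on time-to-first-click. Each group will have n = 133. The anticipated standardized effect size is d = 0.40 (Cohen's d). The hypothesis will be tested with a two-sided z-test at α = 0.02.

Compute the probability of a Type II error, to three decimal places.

β ≈ 0.175

Noncentrality parameter: δ = d·√(n/2) = 0.40 × √(133/2) = 3.2619
Critical value for a two-sided test at α = 0.02: z_{α/2} = 2.326.
Power = Φ(δ − 2.326) + Φ(−δ − 2.326) = Φ(0.936) + Φ(-5.588) = 0.8252 + 0.0000 = 0.8252.
Type II error: β = 1 − power = 1 − 0.8252 = 0.1748.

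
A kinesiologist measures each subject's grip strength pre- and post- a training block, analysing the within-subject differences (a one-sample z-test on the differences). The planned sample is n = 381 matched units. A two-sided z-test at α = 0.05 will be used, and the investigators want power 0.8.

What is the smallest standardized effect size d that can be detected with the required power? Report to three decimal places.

d ≈ 0.144

Need Φ(δ − 1.960) = 0.8, so δ = 1.960 + 0.842 = 2.802.
(The second rejection-region term Φ(−δ − z_{α/2}) is negligible and dropped.)
δ = d·√n ⇒ d = δ/√n = 2.802/√381 = 0.1435.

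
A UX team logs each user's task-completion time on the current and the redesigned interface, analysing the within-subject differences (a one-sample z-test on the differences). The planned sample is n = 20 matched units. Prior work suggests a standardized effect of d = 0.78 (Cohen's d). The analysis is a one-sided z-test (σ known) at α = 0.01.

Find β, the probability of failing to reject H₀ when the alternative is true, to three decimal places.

Noncentrality parameter: δ = d·√n = 0.78 × √20 = 3.4883
Critical value for a one-sided test at α = 0.01: z_α = 2.326.
Power = Φ(δ − 2.326) = Φ(1.162) = 0.8774.
Type II error: β = 1 − power = 1 − 0.8774 = 0.1226.

β ≈ 0.123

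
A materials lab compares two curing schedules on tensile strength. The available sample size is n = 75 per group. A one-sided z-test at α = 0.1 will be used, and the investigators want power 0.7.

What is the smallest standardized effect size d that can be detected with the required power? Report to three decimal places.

d ≈ 0.295

Required noncentrality: δ = z_{0.1} + z_{0.30} = 1.282 + 0.524 = 1.806.
δ = d·√(n/2) ⇒ d = δ/√(n/2) = 1.806/√(75/2) = 0.2949.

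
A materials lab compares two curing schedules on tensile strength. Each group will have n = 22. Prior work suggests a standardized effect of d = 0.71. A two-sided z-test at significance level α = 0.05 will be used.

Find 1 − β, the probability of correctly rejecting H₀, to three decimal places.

Power ≈ 0.654

Noncentrality parameter: δ = d·√(n/2) = 0.71 × √(22/2) = 2.3548
Critical value for a two-sided test at α = 0.05: z_{α/2} = 1.960.
Power = Φ(δ − 1.960) + Φ(−δ − 1.960) = Φ(0.395) + Φ(-4.315) = 0.6535 + 0.0000 = 0.6535.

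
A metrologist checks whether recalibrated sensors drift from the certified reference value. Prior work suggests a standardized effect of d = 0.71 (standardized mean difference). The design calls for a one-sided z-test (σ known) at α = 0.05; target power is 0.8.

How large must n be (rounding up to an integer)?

n = 13

Set Φ(δ − 1.645) = 0.8; then δ − 1.645 = Φ⁻¹(0.8) = 0.842, giving δ = 2.486.
δ = d·√n ⇒ n = (δ/d)² = (2.486 / 0.71)² = 12.26.
Rounding up, n = 13.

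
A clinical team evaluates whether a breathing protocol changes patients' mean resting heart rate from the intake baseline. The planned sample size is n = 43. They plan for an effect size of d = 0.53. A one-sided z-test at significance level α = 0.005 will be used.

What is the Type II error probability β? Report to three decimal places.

Noncentrality parameter: δ = d·√n = 0.53 × √43 = 3.4754
Critical value for a one-sided test at α = 0.005: z_α = 2.576.
Power = P(Z > 2.576 − δ) = Φ(0.900) = 0.8158.
Type II error: β = 1 − power = 1 − 0.8158 = 0.1842.

β ≈ 0.184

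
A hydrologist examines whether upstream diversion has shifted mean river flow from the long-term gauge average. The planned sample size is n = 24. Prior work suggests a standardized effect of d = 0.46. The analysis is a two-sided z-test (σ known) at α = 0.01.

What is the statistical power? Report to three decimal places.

Noncentrality parameter: δ = d·√n = 0.46 × √24 = 2.2535
Critical value for a two-sided test at α = 0.01: z_{α/2} = 2.576.
Power = Φ(δ − 2.576) + Φ(−δ − 2.576) = Φ(-0.322) + Φ(-4.829) = 0.3736 + 0.0000 = 0.3736.

Power ≈ 0.374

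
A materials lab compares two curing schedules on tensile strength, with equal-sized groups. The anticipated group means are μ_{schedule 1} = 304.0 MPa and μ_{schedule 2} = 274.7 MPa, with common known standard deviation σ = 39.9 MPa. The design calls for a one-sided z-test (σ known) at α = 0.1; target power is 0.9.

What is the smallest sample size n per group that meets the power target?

Standardized effect: d = |μ_{schedule 1} − μ_{schedule 2}| / σ = |304.0 − 274.7| / 39.9 = 0.7343
For power 0.9 need Φ(δ − z_{0.1}) = 0.9, so δ = z_{0.1} + z_{0.10} = 1.282 + 1.282 = 2.563.
δ = d·√(n/2) ⇒ n = 2(δ/d)² = 2 × (2.563 / 0.7343)² = 24.37.
Rounding up, n = 25 per group.

n = 25 per group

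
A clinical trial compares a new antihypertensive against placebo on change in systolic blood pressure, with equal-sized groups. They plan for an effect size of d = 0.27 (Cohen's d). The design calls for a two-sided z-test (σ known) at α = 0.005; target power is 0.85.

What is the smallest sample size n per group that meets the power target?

Set Φ(δ − 2.807) = 0.85; then δ − 2.807 = Φ⁻¹(0.85) = 1.036, giving δ = 3.843.
(For δ > 0 the lower-tail rejection region contributes negligibly to power, so the one-term inversion is standard.)
δ = d·√(n/2) ⇒ n = 2(δ/d)² = 2 × (3.843 / 0.27)² = 405.27.
Round up to the next whole unit.

n = 406 per group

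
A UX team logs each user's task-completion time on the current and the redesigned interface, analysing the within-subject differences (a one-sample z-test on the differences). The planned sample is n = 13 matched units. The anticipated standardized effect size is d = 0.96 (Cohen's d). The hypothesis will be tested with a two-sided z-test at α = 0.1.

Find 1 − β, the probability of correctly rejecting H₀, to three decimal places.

Power ≈ 0.965

Noncentrality parameter: δ = d·√n = 0.96 × √13 = 3.4613
Two-sided α = 0.1 → critical value z_{0.05} = 1.645.
Power = Φ(δ − 1.645) + Φ(−δ − 1.645) = Φ(1.816) + Φ(-5.106) = 0.9654 + 0.0000 = 0.9654.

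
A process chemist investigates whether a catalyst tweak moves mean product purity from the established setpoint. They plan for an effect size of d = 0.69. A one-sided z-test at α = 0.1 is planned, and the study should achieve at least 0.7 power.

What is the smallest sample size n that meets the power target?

For power 0.7 need Φ(δ − z_{0.1}) = 0.7, so δ = z_{0.1} + z_{0.30} = 1.282 + 0.524 = 1.806.
δ = d·√n ⇒ n = (δ/d)² = (1.806 / 0.69)² = 6.85.
Round up to the next whole unit.

n = 7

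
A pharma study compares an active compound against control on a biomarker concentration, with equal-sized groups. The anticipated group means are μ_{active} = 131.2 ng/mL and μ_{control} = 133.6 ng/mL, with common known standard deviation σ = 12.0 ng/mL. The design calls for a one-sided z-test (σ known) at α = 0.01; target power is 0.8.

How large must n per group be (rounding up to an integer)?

n = 502 per group

Standardized effect: d = |μ_{active} − μ_{control}| / σ = |131.2 − 133.6| / 12.0 = 0.2000
For power 0.8 need Φ(δ − z_{0.01}) = 0.8, so δ = z_{0.01} + z_{0.20} = 2.326 + 0.842 = 3.168.
δ = d·√(n/2) ⇒ n = 2(δ/d)² = 2 × (3.168 / 0.2000)² = 501.80.
Round up to the next whole unit.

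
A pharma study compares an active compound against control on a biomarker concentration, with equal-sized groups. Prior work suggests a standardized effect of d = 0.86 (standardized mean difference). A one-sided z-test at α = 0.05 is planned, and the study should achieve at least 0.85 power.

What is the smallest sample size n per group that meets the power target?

n = 20 per group

For power 0.85 need Φ(δ − z_{0.05}) = 0.85, so δ = z_{0.05} + z_{0.15} = 1.645 + 1.036 = 2.681.
δ = d·√(n/2) ⇒ n = 2(δ/d)² = 2 × (2.681 / 0.86)² = 19.44.
Rounding up, n = 20 per group.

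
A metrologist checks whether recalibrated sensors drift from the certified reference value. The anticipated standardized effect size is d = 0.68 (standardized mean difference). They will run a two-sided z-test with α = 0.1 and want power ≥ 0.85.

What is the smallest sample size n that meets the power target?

n = 16

For power 0.85 need Φ(δ − z_{0.05}) = 0.85, so δ = z_{0.05} + z_{0.15} = 1.645 + 1.036 = 2.681.
(The Φ(−δ − z_{α/2}) term is vanishingly small for δ > 0 and is dropped in the standard sample-size formula.)
δ = d·√n ⇒ n = (δ/d)² = (2.681 / 0.68)² = 15.55.
Round up to the next whole unit.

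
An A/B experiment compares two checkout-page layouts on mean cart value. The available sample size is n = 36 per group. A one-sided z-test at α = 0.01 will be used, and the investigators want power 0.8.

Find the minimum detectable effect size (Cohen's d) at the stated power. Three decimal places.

d ≈ 0.747

Need Φ(δ − 2.326) = 0.8, so δ = 2.326 + 0.842 = 3.168.
δ = d·√(n/2) ⇒ d = δ/√(n/2) = 3.168/√(36/2) = 0.7467.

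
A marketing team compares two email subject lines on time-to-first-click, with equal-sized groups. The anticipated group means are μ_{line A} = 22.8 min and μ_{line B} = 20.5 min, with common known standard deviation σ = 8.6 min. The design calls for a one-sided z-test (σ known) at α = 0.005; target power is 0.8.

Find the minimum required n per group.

n = 327 per group

Standardized effect: d = |μ_{line A} − μ_{line B}| / σ = |22.8 − 20.5| / 8.6 = 0.2674
Set Φ(δ − 2.576) = 0.8; then δ − 2.576 = Φ⁻¹(0.8) = 0.842, giving δ = 3.417.
δ = d·√(n/2) ⇒ n = 2(δ/d)² = 2 × (3.417 / 0.2674)² = 326.57.
Round up to the next whole unit.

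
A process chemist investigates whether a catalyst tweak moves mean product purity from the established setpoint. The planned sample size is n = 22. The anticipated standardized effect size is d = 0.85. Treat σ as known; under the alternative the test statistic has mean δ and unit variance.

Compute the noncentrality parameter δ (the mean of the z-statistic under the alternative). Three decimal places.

δ ≈ 3.987

δ = d·√n = 0.85 × √22 = 3.9869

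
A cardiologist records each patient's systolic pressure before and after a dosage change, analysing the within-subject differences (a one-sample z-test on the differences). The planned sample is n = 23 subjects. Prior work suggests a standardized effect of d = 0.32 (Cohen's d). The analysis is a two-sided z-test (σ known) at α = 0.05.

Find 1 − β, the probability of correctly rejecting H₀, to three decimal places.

Noncentrality parameter: δ = d·√n = 0.32 × √23 = 1.5347
Two-sided α = 0.05 → critical value z_{0.025} = 1.960.
Power = Φ(δ − 1.960) + Φ(−δ − 1.960) = Φ(-0.425) + Φ(-3.495) = 0.3353 + 0.0002 = 0.3355.

Power ≈ 0.336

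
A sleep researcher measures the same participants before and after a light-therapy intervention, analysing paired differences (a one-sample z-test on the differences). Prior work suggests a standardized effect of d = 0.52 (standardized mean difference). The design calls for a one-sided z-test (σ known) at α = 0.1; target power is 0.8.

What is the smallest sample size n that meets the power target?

Set Φ(δ − 1.282) = 0.8; then δ − 1.282 = Φ⁻¹(0.8) = 0.842, giving δ = 2.123.
δ = d·√n ⇒ n = (δ/d)² = (2.123 / 0.52)² = 16.67.
Round up to the next whole unit.

n = 17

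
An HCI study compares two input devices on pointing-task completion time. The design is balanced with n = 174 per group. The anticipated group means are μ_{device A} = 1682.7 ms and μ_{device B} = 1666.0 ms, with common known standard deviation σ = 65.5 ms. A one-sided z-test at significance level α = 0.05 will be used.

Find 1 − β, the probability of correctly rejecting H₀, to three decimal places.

Standardized effect: d = |μ_{device A} − μ_{device B}| / σ = |1682.7 − 1666.0| / 65.5 = 0.2550
Noncentrality parameter: δ = d·√(n/2) = 0.2550 × √(174/2) = 2.3781
Critical value for a one-sided test at α = 0.05: z_α = 1.645.
Power = Φ(δ − 1.645) = Φ(0.733) = 0.7683.

Power ≈ 0.768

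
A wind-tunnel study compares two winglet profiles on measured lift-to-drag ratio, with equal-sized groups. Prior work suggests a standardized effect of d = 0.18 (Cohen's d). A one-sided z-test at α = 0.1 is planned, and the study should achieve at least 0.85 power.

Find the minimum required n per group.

n = 332 per group

Set Φ(δ − 1.282) = 0.85; then δ − 1.282 = Φ⁻¹(0.85) = 1.036, giving δ = 2.318.
δ = d·√(n/2) ⇒ n = 2(δ/d)² = 2 × (2.318 / 0.18)² = 331.67.
Rounding up, n = 332 per group.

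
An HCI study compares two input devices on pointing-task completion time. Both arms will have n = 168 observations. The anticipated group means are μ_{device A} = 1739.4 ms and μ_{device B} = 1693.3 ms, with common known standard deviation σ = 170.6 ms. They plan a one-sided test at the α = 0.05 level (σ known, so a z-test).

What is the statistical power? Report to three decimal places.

Power ≈ 0.797

Standardized effect: d = |μ_{device A} − μ_{device B}| / σ = |1739.4 − 1693.3| / 170.6 = 0.2702
Noncentrality parameter: δ = d·√(n/2) = 0.2702 × √(168/2) = 2.4766
One-sided α = 0.05 → critical value z_{0.05} = 1.645.
Power = P(Z > 1.645 − δ) = Φ(0.832) = 0.7972.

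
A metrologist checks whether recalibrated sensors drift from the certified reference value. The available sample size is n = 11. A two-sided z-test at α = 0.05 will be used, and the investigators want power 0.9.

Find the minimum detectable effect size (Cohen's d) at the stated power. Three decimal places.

Need Φ(δ − 1.960) = 0.9, so δ = 1.960 + 1.282 = 3.242.
(The second rejection-region term Φ(−δ − z_{α/2}) is negligible and dropped.)
δ = d·√n ⇒ d = δ/√n = 3.242/√11 = 0.9774.

d ≈ 0.977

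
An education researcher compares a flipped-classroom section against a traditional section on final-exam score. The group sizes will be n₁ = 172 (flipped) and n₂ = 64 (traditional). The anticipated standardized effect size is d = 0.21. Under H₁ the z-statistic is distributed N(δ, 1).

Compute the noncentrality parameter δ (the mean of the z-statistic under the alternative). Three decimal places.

δ = d / √(1/n₁ + 1/n₂) = 0.21 / √(1/172 + 1/64) = 1.4342

δ ≈ 1.434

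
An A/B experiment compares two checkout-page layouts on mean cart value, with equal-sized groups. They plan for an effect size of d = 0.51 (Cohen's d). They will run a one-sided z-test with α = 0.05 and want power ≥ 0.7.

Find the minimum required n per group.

n = 37 per group

For power 0.7 need Φ(δ − z_{0.05}) = 0.7, so δ = z_{0.05} + z_{0.30} = 1.645 + 0.524 = 2.169.
δ = d·√(n/2) ⇒ n = 2(δ/d)² = 2 × (2.169 / 0.51)² = 36.18.
Rounding up, n = 37 per group.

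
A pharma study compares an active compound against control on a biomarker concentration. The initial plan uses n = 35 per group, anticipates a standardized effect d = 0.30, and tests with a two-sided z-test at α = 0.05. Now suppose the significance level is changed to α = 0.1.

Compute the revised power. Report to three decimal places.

Power ≈ 0.350

δ = d·√(n/2) = 0.30 × √(35/2) = 1.2550 (unchanged). New critical value: z_{0.05} = 1.645.
Revised power = Φ(δ − 1.645) + Φ(−δ − 1.645) = Φ(-0.390) + Φ(-2.900) = 0.3483 + 0.0019 = 0.3502.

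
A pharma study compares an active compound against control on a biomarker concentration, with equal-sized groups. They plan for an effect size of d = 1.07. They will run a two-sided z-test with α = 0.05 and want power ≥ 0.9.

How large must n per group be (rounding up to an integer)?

n = 19 per group

Set Φ(δ − 1.960) = 0.9; then δ − 1.960 = Φ⁻¹(0.9) = 1.282, giving δ = 3.242.
(For δ > 0 the lower-tail rejection region contributes negligibly to power, so the one-term inversion is standard.)
δ = d·√(n/2) ⇒ n = 2(δ/d)² = 2 × (3.242 / 1.07)² = 18.36.
Rounding up, n = 19 per group.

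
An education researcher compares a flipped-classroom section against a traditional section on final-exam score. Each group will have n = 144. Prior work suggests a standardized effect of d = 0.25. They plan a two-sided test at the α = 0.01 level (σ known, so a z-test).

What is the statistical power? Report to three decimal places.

Power ≈ 0.325

Noncentrality parameter: δ = d·√(n/2) = 0.25 × √(144/2) = 2.1213
Two-sided α = 0.01 → critical value z_{0.005} = 2.576.
Power = Φ(δ − 2.576) + Φ(−δ − 2.576) = Φ(-0.455) + Φ(-4.697) = 0.3247 + 0.0000 = 0.3247.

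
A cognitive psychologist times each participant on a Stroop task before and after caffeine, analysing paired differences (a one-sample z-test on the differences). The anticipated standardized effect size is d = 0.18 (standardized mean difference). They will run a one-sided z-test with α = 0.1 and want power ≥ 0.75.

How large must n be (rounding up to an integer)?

Set Φ(δ − 1.282) = 0.75; then δ − 1.282 = Φ⁻¹(0.75) = 0.674, giving δ = 1.956.
δ = d·√n ⇒ n = (δ/d)² = (1.956 / 0.18)² = 118.09.
Round up to the next whole unit.

n = 119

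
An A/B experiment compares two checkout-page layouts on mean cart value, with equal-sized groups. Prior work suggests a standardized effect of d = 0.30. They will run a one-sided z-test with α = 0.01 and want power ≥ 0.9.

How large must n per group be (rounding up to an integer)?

Set Φ(δ − 2.326) = 0.9; then δ − 2.326 = Φ⁻¹(0.9) = 1.282, giving δ = 3.608.
δ = d·√(n/2) ⇒ n = 2(δ/d)² = 2 × (3.608 / 0.30)² = 289.27.
Rounding up, n = 290 per group.

n = 290 per group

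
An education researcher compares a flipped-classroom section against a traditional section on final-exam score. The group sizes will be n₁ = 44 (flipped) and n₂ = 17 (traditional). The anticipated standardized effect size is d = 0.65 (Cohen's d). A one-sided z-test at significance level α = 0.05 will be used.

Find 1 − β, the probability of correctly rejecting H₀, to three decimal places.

Power ≈ 0.736

Noncentrality parameter: δ = d / √(1/n₁ + 1/n₂) = 0.65 / √(1/44 + 1/17) = 2.2761
One-sided α = 0.05 → critical value z_{0.05} = 1.645.
Power = Φ(δ − 1.645) = Φ(0.631) = 0.7361.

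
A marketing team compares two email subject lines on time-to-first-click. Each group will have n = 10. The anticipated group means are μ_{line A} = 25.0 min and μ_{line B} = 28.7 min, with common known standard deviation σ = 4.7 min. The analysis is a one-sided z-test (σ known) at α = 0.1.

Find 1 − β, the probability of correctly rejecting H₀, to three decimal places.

Standardized effect: d = |μ_{line A} − μ_{line B}| / σ = |25.0 − 28.7| / 4.7 = 0.7872
Noncentrality parameter: δ = d·√(n/2) = 0.7872 × √(10/2) = 1.7603
Critical value for a one-sided test at α = 0.1: z_α = 1.282.
Power = P(Z > 1.282 − δ) = Φ(0.479) = 0.6839.

Power ≈ 0.684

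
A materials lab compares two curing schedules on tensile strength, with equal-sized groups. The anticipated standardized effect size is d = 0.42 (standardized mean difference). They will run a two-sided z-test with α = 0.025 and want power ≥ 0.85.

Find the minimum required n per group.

n = 122 per group

Set Φ(δ − 2.241) = 0.85; then δ − 2.241 = Φ⁻¹(0.85) = 1.036, giving δ = 3.278.
(For δ > 0 the lower-tail rejection region contributes negligibly to power, so the one-term inversion is standard.)
δ = d·√(n/2) ⇒ n = 2(δ/d)² = 2 × (3.278 / 0.42)² = 121.82.
Rounding up, n = 122 per group.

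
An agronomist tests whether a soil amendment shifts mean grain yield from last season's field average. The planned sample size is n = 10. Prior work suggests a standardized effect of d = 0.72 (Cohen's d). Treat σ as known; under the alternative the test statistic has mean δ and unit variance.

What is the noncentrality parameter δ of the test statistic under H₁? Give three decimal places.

δ ≈ 2.277

The noncentrality parameter scales effect size by the design's sample-size factor: δ = d·√n = 0.72 × √10 = 2.2768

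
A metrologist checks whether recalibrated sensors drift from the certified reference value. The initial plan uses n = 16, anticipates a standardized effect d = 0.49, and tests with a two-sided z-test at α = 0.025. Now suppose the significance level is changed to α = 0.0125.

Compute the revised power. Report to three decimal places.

Power ≈ 0.295

δ = d·√n = 0.49 × √16 = 1.9600 (unchanged). New critical value: z_{0.0063} = 2.498.
Revised power = Φ(δ − 2.498) + Φ(−δ − 2.498) = Φ(-0.538) + Φ(-4.458) = 0.2954 + 0.0000 = 0.2954.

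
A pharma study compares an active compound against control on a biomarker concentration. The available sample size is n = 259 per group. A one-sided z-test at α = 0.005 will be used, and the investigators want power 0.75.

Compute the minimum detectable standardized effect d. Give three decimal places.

d ≈ 0.286

Required noncentrality: δ = z_{0.005} + z_{0.25} = 2.576 + 0.674 = 3.250.
δ = d·√(n/2) ⇒ d = δ/√(n/2) = 3.250/√(259/2) = 0.2856.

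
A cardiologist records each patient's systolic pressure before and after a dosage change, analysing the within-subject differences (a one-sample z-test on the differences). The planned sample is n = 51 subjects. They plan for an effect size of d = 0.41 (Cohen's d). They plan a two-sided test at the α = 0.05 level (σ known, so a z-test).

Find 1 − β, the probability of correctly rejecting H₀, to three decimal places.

Noncentrality parameter: δ = d·√n = 0.41 × √51 = 2.9280
Critical value for a two-sided test at α = 0.05: z_{α/2} = 1.960.
Power = Φ(δ − 1.960) + Φ(−δ − 1.960) = Φ(0.968) + Φ(-4.888) = 0.8335 + 0.0000 = 0.8335.

Power ≈ 0.833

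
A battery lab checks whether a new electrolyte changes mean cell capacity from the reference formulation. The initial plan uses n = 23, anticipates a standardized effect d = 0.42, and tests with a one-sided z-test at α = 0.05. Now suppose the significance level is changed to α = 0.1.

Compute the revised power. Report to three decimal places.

δ = d·√n = 0.42 × √23 = 2.0142 (unchanged). New critical value: z_{0.1} = 1.282.
Revised power = P(Z > 1.282 − δ) = Φ(0.733) = 0.7681.

Power ≈ 0.768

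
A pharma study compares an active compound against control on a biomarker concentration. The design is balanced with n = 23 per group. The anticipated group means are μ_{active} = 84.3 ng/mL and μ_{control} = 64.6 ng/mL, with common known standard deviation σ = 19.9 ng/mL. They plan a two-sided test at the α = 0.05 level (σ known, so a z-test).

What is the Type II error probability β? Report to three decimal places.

β ≈ 0.081

Standardized effect: d = |μ_{active} − μ_{control}| / σ = |84.3 − 64.6| / 19.9 = 0.9899
Noncentrality parameter: δ = d·√(n/2) = 0.9899 × √(23/2) = 3.3571
Critical value for a two-sided test at α = 0.05: z_{α/2} = 1.960.
Power = Φ(δ − 1.960) + Φ(−δ − 1.960) = Φ(1.397) + Φ(-5.317) = 0.9188 + 0.0000 = 0.9188.
Type II error: β = 1 − power = 1 − 0.9188 = 0.0812.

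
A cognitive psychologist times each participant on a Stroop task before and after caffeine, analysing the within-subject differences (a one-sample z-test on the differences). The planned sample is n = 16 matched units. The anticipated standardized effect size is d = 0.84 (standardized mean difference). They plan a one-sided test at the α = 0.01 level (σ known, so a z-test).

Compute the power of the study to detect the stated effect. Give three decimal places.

Noncentrality parameter: δ = d·√n = 0.84 × √16 = 3.3600
Critical value for a one-sided test at α = 0.01: z_α = 2.326.
Power = Φ(δ − 2.326) = Φ(1.034) = 0.8494.

Power ≈ 0.849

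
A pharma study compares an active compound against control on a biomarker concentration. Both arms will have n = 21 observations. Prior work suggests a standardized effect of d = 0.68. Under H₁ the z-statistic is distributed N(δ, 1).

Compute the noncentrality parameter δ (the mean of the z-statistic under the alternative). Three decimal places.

δ ≈ 2.203

δ = d·√(n/2) = 0.68 × √(21/2) = 2.2035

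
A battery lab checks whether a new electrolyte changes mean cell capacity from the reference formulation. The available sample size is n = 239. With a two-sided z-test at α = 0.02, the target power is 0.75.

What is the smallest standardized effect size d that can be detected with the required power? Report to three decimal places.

d ≈ 0.194

Required noncentrality: δ = z_{0.01} + z_{0.25} = 2.326 + 0.674 = 3.001.
(The second rejection-region term Φ(−δ − z_{α/2}) is negligible and dropped.)
δ = d·√n ⇒ d = δ/√n = 3.001/√239 = 0.1941.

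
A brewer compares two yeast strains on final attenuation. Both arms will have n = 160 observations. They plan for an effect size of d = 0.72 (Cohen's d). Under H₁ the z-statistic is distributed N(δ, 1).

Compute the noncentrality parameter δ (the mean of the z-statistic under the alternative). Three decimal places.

The noncentrality parameter scales effect size by the design's sample-size factor: δ = d·√(n/2) = 0.72 × √(160/2) = 6.4399

δ ≈ 6.440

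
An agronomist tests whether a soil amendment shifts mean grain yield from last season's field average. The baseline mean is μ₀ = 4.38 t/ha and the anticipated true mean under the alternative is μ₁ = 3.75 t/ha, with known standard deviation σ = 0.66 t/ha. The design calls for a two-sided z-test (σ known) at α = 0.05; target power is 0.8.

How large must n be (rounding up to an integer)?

Standardized effect: d = |μ₁ − μ₀| / σ = |3.75 − 4.38| / 0.66 = 0.9545
Set Φ(δ − 1.960) = 0.8; then δ − 1.960 = Φ⁻¹(0.8) = 0.842, giving δ = 2.802.
(For δ > 0 the lower-tail rejection region contributes negligibly to power, so the one-term inversion is standard.)
δ = d·√n ⇒ n = (δ/d)² = (2.802 / 0.9545)² = 8.61.
Rounding up, n = 9.

n = 9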